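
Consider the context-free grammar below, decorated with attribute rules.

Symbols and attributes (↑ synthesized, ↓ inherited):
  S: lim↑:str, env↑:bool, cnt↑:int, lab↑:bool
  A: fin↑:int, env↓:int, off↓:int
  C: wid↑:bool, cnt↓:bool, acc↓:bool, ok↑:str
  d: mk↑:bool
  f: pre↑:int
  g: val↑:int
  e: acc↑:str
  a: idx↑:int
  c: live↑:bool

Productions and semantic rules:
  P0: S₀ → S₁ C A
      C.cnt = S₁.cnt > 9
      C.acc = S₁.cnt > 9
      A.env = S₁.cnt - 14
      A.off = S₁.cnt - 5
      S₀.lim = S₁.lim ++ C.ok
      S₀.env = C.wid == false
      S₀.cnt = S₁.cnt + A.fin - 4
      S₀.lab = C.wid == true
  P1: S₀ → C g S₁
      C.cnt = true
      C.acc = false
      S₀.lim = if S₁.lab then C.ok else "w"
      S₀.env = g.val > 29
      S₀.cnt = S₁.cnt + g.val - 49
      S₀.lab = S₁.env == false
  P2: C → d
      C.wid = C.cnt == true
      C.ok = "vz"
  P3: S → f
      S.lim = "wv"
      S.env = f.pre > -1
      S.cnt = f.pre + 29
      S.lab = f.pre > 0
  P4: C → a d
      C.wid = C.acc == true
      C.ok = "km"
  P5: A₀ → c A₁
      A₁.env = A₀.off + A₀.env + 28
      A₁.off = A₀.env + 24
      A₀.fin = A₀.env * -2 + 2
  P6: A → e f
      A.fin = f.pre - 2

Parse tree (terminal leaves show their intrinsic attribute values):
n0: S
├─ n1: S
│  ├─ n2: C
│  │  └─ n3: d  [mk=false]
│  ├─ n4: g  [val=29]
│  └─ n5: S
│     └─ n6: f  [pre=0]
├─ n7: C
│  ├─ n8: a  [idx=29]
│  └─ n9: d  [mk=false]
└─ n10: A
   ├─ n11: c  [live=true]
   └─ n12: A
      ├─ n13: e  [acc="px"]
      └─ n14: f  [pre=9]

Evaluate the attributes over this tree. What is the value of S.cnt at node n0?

17

1. n2.cnt = true  [true]
2. n2.acc = false  [false]
3. n3.mk = false  [terminal]
4. n2.wid = true  [C.cnt == true]
5. n2.ok = "vz"  ["vz"]
6. n4.val = 29  [terminal]
7. n6.pre = 0  [terminal]
8. n5.lim = "wv"  ["wv"]
9. n5.env = true  [f.pre > -1]
10. n5.cnt = 29  [f.pre + 29]
11. n5.lab = false  [f.pre > 0]
12. n1.lim = "w"  [if S₁.lab then C.ok else "w"]
13. n1.env = false  [g.val > 29]
14. n1.cnt = 9  [S₁.cnt + g.val - 49]
15. n1.lab = false  [S₁.env == false]
16. n7.cnt = false  [S₁.cnt > 9]
17. n7.acc = false  [S₁.cnt > 9]
18. n8.idx = 29  [terminal]
19. n9.mk = false  [terminal]
20. n7.wid = false  [C.acc == true]
21. n7.ok = "km"  ["km"]
22. n10.env = -5  [S₁.cnt - 14]
23. n10.off = 4  [S₁.cnt - 5]
24. n11.live = true  [terminal]
25. n12.env = 27  [A₀.off + A₀.env + 28]
26. n12.off = 19  [A₀.env + 24]
27. n13.acc = "px"  [terminal]
28. n14.pre = 9  [terminal]
29. n12.fin = 7  [f.pre - 2]
30. n10.fin = 12  [A₀.env * -2 + 2]
31. n0.lim = "wkm"  [S₁.lim ++ C.ok]
32. n0.env = true  [C.wid == false]
33. n0.cnt = 17  [S₁.cnt + A.fin - 4]
34. n0.lab = false  [C.wid == true]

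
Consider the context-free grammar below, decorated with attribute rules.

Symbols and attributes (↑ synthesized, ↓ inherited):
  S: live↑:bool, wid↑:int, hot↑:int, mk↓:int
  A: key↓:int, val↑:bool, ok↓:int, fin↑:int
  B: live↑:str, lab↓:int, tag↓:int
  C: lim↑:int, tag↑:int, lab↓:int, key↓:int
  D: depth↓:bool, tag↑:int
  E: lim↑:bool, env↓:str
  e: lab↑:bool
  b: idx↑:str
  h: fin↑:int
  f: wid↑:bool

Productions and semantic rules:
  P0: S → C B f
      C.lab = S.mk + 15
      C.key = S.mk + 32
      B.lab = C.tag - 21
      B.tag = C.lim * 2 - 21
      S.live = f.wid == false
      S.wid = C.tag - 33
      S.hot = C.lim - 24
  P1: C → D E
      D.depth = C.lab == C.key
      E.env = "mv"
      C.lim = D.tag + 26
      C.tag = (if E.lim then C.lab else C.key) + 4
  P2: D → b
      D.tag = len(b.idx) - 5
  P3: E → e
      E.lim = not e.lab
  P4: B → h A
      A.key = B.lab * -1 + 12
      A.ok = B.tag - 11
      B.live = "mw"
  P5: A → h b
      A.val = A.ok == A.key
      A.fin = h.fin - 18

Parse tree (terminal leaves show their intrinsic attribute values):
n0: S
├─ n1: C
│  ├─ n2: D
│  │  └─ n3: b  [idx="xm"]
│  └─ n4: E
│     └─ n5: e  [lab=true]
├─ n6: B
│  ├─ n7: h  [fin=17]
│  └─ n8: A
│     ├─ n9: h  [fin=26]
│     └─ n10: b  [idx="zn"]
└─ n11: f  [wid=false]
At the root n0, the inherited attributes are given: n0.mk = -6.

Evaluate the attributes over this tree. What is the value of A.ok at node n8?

1. n0.mk = -6  [given at root]
2. n1.lab = 9  [S.mk + 15]
3. n1.key = 26  [S.mk + 32]
4. n2.depth = false  [C.lab == C.key]
5. n3.idx = "xm"  [terminal]
6. n2.tag = -3  [len(b.idx) - 5]
7. n4.env = "mv"  ["mv"]
8. n5.lab = true  [terminal]
9. n4.lim = false  [not e.lab]
10. n1.lim = 23  [D.tag + 26]
11. n1.tag = 30  [(if E.lim then C.lab else C.key) + 4]
12. n6.lab = 9  [C.tag - 21]
13. n6.tag = 25  [C.lim * 2 - 21]
14. n7.fin = 17  [terminal]
15. n8.key = 3  [B.lab * -1 + 12]
16. n8.ok = 14  [B.tag - 11]
17. n9.fin = 26  [terminal]
18. n10.idx = "zn"  [terminal]
19. n8.val = false  [A.ok == A.key]
20. n8.fin = 8  [h.fin - 18]
21. n6.live = "mw"  ["mw"]
22. n11.wid = false  [terminal]
23. n0.live = true  [f.wid == false]
24. n0.wid = -3  [C.tag - 33]
25. n0.hot = -1  [C.lim - 24]

14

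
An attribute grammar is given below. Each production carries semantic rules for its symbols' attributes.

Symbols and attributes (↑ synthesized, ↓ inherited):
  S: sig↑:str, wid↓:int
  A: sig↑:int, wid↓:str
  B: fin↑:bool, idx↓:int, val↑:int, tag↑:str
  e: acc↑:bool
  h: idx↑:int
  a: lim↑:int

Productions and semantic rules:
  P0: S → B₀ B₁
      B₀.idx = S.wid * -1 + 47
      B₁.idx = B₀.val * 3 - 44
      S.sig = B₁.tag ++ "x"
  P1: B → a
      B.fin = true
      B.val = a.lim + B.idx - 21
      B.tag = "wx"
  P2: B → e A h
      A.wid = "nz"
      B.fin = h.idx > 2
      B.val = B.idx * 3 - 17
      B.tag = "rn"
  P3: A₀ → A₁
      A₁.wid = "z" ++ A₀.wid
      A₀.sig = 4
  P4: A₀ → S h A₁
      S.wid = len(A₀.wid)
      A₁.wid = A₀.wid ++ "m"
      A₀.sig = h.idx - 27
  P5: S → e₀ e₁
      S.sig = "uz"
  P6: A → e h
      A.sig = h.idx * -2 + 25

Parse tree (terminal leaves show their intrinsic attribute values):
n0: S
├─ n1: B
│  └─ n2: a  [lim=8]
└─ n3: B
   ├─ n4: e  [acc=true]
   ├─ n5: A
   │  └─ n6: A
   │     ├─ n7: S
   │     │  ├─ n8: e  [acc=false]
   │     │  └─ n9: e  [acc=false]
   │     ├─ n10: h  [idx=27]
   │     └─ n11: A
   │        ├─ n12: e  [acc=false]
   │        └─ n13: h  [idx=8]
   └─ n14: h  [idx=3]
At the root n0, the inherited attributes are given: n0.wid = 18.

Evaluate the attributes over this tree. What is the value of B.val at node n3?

-5

1. n0.wid = 18  [given at root]
2. n1.idx = 29  [S.wid * -1 + 47]
3. n2.lim = 8  [terminal]
4. n1.fin = true  [true]
5. n1.val = 16  [a.lim + B.idx - 21]
6. n1.tag = "wx"  ["wx"]
7. n3.idx = 4  [B₀.val * 3 - 44]
8. n4.acc = true  [terminal]
9. n5.wid = "nz"  ["nz"]
10. n6.wid = "znz"  ["z" ++ A₀.wid]
11. n7.wid = 3  [len(A₀.wid)]
12. n8.acc = false  [terminal]
13. n9.acc = false  [terminal]
14. n7.sig = "uz"  ["uz"]
15. n10.idx = 27  [terminal]
16. n11.wid = "znzm"  [A₀.wid ++ "m"]
17. n12.acc = false  [terminal]
18. n13.idx = 8  [terminal]
19. n11.sig = 9  [h.idx * -2 + 25]
20. n6.sig = 0  [h.idx - 27]
21. n5.sig = 4  [4]
22. n14.idx = 3  [terminal]
23. n3.fin = true  [h.idx > 2]
24. n3.val = -5  [B.idx * 3 - 17]
25. n3.tag = "rn"  ["rn"]
26. n0.sig = "rnx"  [B₁.tag ++ "x"]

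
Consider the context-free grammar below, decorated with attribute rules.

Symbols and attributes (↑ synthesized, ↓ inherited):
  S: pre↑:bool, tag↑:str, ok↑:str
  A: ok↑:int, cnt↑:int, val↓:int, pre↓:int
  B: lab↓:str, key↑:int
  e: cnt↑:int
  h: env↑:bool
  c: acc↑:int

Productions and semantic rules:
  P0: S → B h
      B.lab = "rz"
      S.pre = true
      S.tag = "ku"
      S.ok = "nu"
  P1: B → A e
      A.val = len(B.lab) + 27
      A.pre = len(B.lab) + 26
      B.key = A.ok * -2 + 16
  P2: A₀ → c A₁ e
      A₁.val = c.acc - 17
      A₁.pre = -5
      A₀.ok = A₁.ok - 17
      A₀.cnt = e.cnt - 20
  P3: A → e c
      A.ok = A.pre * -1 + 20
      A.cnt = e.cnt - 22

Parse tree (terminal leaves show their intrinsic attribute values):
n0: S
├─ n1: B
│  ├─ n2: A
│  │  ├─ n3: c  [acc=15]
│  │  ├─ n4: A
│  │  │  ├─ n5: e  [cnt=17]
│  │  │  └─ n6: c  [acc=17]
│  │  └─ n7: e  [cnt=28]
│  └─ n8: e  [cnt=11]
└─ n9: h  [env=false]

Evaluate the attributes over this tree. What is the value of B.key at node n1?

0

1. n1.lab = "rz"  ["rz"]
2. n2.val = 29  [len(B.lab) + 27]
3. n2.pre = 28  [len(B.lab) + 26]
4. n3.acc = 15  [terminal]
5. n4.val = -2  [c.acc - 17]
6. n4.pre = -5  [-5]
7. n5.cnt = 17  [terminal]
8. n6.acc = 17  [terminal]
9. n4.ok = 25  [A.pre * -1 + 20]
10. n4.cnt = -5  [e.cnt - 22]
11. n7.cnt = 28  [terminal]
12. n2.ok = 8  [A₁.ok - 17]
13. n2.cnt = 8  [e.cnt - 20]
14. n8.cnt = 11  [terminal]
15. n1.key = 0  [A.ok * -2 + 16]
16. n9.env = false  [terminal]
17. n0.pre = true  [true]
18. n0.tag = "ku"  ["ku"]
19. n0.ok = "nu"  ["nu"]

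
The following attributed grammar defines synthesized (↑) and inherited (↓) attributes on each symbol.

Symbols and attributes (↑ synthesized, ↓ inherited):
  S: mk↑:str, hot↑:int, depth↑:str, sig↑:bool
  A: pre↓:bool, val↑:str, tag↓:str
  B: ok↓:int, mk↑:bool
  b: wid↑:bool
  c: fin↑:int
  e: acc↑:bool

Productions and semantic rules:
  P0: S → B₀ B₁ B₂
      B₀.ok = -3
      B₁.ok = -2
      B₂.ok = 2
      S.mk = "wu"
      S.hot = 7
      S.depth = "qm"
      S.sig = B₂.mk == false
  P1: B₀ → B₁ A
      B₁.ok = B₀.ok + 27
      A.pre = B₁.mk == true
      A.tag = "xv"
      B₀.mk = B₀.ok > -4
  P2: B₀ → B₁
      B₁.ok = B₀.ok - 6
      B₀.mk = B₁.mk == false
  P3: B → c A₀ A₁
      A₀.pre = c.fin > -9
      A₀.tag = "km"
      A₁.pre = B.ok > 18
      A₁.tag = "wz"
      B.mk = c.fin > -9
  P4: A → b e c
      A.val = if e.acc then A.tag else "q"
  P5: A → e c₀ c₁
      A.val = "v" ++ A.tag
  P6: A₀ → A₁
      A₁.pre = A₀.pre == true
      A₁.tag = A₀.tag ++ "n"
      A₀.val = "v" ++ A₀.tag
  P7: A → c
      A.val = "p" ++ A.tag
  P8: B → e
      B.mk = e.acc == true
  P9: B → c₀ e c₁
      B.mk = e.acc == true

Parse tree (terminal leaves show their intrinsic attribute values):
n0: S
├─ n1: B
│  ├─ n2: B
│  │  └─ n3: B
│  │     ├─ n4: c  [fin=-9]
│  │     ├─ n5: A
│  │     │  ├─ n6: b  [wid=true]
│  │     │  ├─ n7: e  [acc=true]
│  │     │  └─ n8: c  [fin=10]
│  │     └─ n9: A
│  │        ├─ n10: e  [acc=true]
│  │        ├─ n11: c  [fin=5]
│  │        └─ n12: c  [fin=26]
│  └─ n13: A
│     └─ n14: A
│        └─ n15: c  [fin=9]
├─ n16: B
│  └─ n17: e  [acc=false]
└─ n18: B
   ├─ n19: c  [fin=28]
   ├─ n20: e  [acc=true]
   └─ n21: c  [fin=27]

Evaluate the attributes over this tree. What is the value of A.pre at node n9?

false

1. n1.ok = -3  [-3]
2. n2.ok = 24  [B₀.ok + 27]
3. n3.ok = 18  [B₀.ok - 6]
4. n4.fin = -9  [terminal]
5. n5.pre = false  [c.fin > -9]
6. n5.tag = "km"  ["km"]
7. n6.wid = true  [terminal]
8. n7.acc = true  [terminal]
9. n8.fin = 10  [terminal]
10. n5.val = "km"  [if e.acc then A.tag else "q"]
11. n9.pre = false  [B.ok > 18]
12. n9.tag = "wz"  ["wz"]
13. n10.acc = true  [terminal]
14. n11.fin = 5  [terminal]
15. n12.fin = 26  [terminal]
16. n9.val = "vwz"  ["v" ++ A.tag]
17. n3.mk = false  [c.fin > -9]
18. n2.mk = true  [B₁.mk == false]
19. n13.pre = true  [B₁.mk == true]
20. n13.tag = "xv"  ["xv"]
21. n14.pre = true  [A₀.pre == true]
22. n14.tag = "xvn"  [A₀.tag ++ "n"]
23. n15.fin = 9  [terminal]
24. n14.val = "pxvn"  ["p" ++ A.tag]
25. n13.val = "vxv"  ["v" ++ A₀.tag]
26. n1.mk = true  [B₀.ok > -4]
27. n16.ok = -2  [-2]
28. n17.acc = false  [terminal]
29. n16.mk = false  [e.acc == true]
30. n18.ok = 2  [2]
31. n19.fin = 28  [terminal]
32. n20.acc = true  [terminal]
33. n21.fin = 27  [terminal]
34. n18.mk = true  [e.acc == true]
35. n0.mk = "wu"  ["wu"]
36. n0.hot = 7  [7]
37. n0.depth = "qm"  ["qm"]
38. n0.sig = false  [B₂.mk == false]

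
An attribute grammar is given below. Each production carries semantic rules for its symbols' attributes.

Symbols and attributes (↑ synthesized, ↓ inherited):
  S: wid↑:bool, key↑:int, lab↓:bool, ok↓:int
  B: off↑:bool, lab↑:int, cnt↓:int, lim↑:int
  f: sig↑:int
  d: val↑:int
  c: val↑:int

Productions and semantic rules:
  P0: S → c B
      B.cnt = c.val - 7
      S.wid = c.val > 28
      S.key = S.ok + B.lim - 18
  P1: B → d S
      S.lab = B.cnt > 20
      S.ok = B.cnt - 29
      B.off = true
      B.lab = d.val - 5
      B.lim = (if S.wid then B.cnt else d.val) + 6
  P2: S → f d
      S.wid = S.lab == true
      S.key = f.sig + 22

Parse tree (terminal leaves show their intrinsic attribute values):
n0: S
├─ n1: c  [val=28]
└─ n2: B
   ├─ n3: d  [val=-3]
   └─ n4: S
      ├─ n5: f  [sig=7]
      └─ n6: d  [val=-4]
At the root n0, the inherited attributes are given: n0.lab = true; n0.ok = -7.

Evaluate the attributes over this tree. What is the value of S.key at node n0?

1. n0.lab = true  [given at root]
2. n0.ok = -7  [given at root]
3. n1.val = 28  [terminal]
4. n2.cnt = 21  [c.val - 7]
5. n3.val = -3  [terminal]
6. n4.lab = true  [B.cnt > 20]
7. n4.ok = -8  [B.cnt - 29]
8. n5.sig = 7  [terminal]
9. n6.val = -4  [terminal]
10. n4.wid = true  [S.lab == true]
11. n4.key = 29  [f.sig + 22]
12. n2.off = true  [true]
13. n2.lab = -8  [d.val - 5]
14. n2.lim = 27  [(if S.wid then B.cnt else d.val) + 6]
15. n0.wid = false  [c.val > 28]
16. n0.key = 2  [S.ok + B.lim - 18]

2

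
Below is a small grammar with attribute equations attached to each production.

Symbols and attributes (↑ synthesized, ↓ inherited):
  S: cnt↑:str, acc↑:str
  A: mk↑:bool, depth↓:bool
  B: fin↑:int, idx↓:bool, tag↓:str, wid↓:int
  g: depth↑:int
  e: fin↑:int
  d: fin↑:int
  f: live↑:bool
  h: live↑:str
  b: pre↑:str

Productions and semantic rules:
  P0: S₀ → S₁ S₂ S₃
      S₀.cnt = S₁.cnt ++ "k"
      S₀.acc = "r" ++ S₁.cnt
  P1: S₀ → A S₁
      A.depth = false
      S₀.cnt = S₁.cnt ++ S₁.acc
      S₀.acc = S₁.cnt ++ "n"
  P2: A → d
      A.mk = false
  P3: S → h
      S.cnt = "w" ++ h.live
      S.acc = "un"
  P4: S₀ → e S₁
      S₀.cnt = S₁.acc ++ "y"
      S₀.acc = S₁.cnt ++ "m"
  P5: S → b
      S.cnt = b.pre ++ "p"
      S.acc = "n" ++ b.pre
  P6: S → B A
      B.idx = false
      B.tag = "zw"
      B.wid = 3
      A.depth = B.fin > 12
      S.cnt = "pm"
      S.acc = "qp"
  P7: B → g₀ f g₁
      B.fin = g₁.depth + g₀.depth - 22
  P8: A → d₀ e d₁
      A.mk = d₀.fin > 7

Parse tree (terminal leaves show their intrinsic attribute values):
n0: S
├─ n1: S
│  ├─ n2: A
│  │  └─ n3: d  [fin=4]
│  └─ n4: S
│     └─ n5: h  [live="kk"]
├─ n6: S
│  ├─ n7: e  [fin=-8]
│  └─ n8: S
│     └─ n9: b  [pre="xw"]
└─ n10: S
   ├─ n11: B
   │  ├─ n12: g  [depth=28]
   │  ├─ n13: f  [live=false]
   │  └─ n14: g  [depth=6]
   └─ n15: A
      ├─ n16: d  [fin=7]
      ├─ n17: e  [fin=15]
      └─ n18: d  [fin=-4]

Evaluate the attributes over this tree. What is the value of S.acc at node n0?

1. n2.depth = false  [false]
2. n3.fin = 4  [terminal]
3. n2.mk = false  [false]
4. n5.live = "kk"  [terminal]
5. n4.cnt = "wkk"  ["w" ++ h.live]
6. n4.acc = "un"  ["un"]
7. n1.cnt = "wkkun"  [S₁.cnt ++ S₁.acc]
8. n1.acc = "wkkn"  [S₁.cnt ++ "n"]
9. n7.fin = -8  [terminal]
10. n9.pre = "xw"  [terminal]
11. n8.cnt = "xwp"  [b.pre ++ "p"]
12. n8.acc = "nxw"  ["n" ++ b.pre]
13. n6.cnt = "nxwy"  [S₁.acc ++ "y"]
14. n6.acc = "xwpm"  [S₁.cnt ++ "m"]
15. n11.idx = false  [false]
16. n11.tag = "zw"  ["zw"]
17. n11.wid = 3  [3]
18. n12.depth = 28  [terminal]
19. n13.live = false  [terminal]
20. n14.depth = 6  [terminal]
21. n11.fin = 12  [g₁.depth + g₀.depth - 22]
22. n15.depth = false  [B.fin > 12]
23. n16.fin = 7  [terminal]
24. n17.fin = 15  [terminal]
25. n18.fin = -4  [terminal]
26. n15.mk = false  [d₀.fin > 7]
27. n10.cnt = "pm"  ["pm"]
28. n10.acc = "qp"  ["qp"]
29. n0.cnt = "wkkunk"  [S₁.cnt ++ "k"]
30. n0.acc = "rwkkun"  ["r" ++ S₁.cnt]

"rwkkun"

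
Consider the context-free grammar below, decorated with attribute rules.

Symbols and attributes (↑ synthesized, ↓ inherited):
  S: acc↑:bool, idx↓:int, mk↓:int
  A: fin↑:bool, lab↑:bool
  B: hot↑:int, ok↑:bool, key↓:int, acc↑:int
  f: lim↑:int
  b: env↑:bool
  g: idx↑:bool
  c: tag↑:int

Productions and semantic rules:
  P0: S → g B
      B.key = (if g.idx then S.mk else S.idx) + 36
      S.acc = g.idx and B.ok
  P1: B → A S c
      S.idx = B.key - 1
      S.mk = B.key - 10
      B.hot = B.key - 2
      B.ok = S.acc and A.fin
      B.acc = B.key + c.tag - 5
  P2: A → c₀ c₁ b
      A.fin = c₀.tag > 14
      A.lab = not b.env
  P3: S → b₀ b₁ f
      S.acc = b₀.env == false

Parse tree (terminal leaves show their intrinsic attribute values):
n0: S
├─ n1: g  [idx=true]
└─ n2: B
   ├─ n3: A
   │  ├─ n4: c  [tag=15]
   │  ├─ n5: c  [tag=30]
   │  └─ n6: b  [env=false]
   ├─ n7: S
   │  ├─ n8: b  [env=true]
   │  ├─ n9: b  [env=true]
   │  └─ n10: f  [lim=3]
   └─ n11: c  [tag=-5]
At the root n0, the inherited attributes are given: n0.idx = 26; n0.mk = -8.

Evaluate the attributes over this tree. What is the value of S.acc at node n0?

1. n0.idx = 26  [given at root]
2. n0.mk = -8  [given at root]
3. n1.idx = true  [terminal]
4. n2.key = 28  [(if g.idx then S.mk else S.idx) + 36]
5. n4.tag = 15  [terminal]
6. n5.tag = 30  [terminal]
7. n6.env = false  [terminal]
8. n3.fin = true  [c₀.tag > 14]
9. n3.lab = true  [not b.env]
10. n7.idx = 27  [B.key - 1]
11. n7.mk = 18  [B.key - 10]
12. n8.env = true  [terminal]
13. n9.env = true  [terminal]
14. n10.lim = 3  [terminal]
15. n7.acc = false  [b₀.env == false]
16. n11.tag = -5  [terminal]
17. n2.hot = 26  [B.key - 2]
18. n2.ok = false  [S.acc and A.fin]
19. n2.acc = 18  [B.key + c.tag - 5]
20. n0.acc = false  [g.idx and B.ok]

false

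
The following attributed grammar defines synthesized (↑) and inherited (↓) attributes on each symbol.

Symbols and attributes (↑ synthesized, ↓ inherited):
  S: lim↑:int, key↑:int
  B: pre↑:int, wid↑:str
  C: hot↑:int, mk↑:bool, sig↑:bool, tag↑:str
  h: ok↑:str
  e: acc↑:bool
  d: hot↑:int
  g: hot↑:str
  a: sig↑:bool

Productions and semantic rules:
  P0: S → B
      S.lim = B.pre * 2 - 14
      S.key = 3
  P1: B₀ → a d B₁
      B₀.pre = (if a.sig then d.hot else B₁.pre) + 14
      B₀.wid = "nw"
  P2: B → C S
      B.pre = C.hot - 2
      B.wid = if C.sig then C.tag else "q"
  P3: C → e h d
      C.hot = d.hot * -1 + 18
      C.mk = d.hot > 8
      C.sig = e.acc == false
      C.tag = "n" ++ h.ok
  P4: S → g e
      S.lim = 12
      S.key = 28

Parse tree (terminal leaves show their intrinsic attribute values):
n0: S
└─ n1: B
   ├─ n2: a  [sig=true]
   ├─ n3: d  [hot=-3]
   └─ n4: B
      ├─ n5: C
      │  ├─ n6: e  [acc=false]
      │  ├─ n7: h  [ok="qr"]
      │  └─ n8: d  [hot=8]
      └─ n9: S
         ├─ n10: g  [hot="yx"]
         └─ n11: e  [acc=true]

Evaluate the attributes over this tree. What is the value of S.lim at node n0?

1. n2.sig = true  [terminal]
2. n3.hot = -3  [terminal]
3. n6.acc = false  [terminal]
4. n7.ok = "qr"  [terminal]
5. n8.hot = 8  [terminal]
6. n5.hot = 10  [d.hot * -1 + 18]
7. n5.mk = false  [d.hot > 8]
8. n5.sig = true  [e.acc == false]
9. n5.tag = "nqr"  ["n" ++ h.ok]
10. n10.hot = "yx"  [terminal]
11. n11.acc = true  [terminal]
12. n9.lim = 12  [12]
13. n9.key = 28  [28]
14. n4.pre = 8  [C.hot - 2]
15. n4.wid = "nqr"  [if C.sig then C.tag else "q"]
16. n1.pre = 11  [(if a.sig then d.hot else B₁.pre) + 14]
17. n1.wid = "nw"  ["nw"]
18. n0.lim = 8  [B.pre * 2 - 14]
19. n0.key = 3  [3]

8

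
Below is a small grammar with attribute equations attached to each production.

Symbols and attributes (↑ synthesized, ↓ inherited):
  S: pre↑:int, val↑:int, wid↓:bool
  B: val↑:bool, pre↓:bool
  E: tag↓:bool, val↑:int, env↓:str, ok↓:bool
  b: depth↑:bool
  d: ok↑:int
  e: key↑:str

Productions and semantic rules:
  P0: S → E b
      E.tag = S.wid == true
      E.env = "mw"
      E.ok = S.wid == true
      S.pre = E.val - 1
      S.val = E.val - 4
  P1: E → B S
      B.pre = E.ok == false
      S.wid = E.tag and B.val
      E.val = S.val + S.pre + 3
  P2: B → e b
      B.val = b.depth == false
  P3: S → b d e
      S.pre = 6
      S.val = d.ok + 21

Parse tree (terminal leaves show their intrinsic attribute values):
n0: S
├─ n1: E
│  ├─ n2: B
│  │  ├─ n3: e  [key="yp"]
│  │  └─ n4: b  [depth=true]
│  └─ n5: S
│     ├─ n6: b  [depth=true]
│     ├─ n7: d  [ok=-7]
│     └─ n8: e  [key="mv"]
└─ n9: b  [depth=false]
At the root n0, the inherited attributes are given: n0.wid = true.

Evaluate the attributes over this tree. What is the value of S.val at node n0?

1. n0.wid = true  [given at root]
2. n1.tag = true  [S.wid == true]
3. n1.env = "mw"  ["mw"]
4. n1.ok = true  [S.wid == true]
5. n2.pre = false  [E.ok == false]
6. n3.key = "yp"  [terminal]
7. n4.depth = true  [terminal]
8. n2.val = false  [b.depth == false]
9. n5.wid = false  [E.tag and B.val]
10. n6.depth = true  [terminal]
11. n7.ok = -7  [terminal]
12. n8.key = "mv"  [terminal]
13. n5.pre = 6  [6]
14. n5.val = 14  [d.ok + 21]
15. n1.val = 23  [S.val + S.pre + 3]
16. n9.depth = false  [terminal]
17. n0.pre = 22  [E.val - 1]
18. n0.val = 19  [E.val - 4]

19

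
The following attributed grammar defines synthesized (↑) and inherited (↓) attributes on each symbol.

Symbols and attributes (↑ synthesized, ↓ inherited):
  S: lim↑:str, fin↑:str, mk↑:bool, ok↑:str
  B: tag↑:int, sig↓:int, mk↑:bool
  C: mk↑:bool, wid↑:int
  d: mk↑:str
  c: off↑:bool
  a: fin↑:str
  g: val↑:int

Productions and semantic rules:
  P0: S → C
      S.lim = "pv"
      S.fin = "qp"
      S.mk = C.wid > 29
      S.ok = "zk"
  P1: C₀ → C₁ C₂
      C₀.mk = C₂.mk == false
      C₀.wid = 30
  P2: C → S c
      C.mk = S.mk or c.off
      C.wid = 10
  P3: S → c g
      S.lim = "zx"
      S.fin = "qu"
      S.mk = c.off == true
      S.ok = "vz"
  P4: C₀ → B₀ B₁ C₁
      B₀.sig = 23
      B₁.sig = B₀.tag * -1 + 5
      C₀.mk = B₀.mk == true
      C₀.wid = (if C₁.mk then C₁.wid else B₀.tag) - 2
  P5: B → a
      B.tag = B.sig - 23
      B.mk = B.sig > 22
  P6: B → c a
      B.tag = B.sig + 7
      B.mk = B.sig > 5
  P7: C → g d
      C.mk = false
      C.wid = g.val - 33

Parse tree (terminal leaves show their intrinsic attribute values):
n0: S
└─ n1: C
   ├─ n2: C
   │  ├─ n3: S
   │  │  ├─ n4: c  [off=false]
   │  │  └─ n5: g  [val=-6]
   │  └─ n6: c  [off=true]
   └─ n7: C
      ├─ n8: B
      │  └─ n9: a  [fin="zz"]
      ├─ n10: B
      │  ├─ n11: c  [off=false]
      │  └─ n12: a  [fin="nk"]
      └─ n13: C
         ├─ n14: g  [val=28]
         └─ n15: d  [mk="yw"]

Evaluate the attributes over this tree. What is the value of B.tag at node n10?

1. n4.off = false  [terminal]
2. n5.val = -6  [terminal]
3. n3.lim = "zx"  ["zx"]
4. n3.fin = "qu"  ["qu"]
5. n3.mk = false  [c.off == true]
6. n3.ok = "vz"  ["vz"]
7. n6.off = true  [terminal]
8. n2.mk = true  [S.mk or c.off]
9. n2.wid = 10  [10]
10. n8.sig = 23  [23]
11. n9.fin = "zz"  [terminal]
12. n8.tag = 0  [B.sig - 23]
13. n8.mk = true  [B.sig > 22]
14. n10.sig = 5  [B₀.tag * -1 + 5]
15. n11.off = false  [terminal]
16. n12.fin = "nk"  [terminal]
17. n10.tag = 12  [B.sig + 7]
18. n10.mk = false  [B.sig > 5]
19. n14.val = 28  [terminal]
20. n15.mk = "yw"  [terminal]
21. n13.mk = false  [false]
22. n13.wid = -5  [g.val - 33]
23. n7.mk = true  [B₀.mk == true]
24. n7.wid = -2  [(if C₁.mk then C₁.wid else B₀.tag) - 2]
25. n1.mk = false  [C₂.mk == false]
26. n1.wid = 30  [30]
27. n0.lim = "pv"  ["pv"]
28. n0.fin = "qp"  ["qp"]
29. n0.mk = true  [C.wid > 29]
30. n0.ok = "zk"  ["zk"]

12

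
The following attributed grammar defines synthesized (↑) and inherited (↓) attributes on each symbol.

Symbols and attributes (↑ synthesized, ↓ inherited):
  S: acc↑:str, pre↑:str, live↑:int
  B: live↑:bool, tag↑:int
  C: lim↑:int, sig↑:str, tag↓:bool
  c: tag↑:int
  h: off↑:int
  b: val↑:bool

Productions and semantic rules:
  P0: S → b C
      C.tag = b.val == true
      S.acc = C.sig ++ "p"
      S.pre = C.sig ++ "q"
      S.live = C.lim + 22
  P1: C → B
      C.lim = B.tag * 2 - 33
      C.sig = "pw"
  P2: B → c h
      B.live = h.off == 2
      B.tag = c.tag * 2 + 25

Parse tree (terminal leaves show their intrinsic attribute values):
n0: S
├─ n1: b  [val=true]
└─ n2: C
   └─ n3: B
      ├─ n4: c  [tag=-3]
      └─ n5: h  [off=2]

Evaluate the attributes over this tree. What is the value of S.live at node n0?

1. n1.val = true  [terminal]
2. n2.tag = true  [b.val == true]
3. n4.tag = -3  [terminal]
4. n5.off = 2  [terminal]
5. n3.live = true  [h.off == 2]
6. n3.tag = 19  [c.tag * 2 + 25]
7. n2.lim = 5  [B.tag * 2 - 33]
8. n2.sig = "pw"  ["pw"]
9. n0.acc = "pwp"  [C.sig ++ "p"]
10. n0.pre = "pwq"  [C.sig ++ "q"]
11. n0.live = 27  [C.lim + 22]

27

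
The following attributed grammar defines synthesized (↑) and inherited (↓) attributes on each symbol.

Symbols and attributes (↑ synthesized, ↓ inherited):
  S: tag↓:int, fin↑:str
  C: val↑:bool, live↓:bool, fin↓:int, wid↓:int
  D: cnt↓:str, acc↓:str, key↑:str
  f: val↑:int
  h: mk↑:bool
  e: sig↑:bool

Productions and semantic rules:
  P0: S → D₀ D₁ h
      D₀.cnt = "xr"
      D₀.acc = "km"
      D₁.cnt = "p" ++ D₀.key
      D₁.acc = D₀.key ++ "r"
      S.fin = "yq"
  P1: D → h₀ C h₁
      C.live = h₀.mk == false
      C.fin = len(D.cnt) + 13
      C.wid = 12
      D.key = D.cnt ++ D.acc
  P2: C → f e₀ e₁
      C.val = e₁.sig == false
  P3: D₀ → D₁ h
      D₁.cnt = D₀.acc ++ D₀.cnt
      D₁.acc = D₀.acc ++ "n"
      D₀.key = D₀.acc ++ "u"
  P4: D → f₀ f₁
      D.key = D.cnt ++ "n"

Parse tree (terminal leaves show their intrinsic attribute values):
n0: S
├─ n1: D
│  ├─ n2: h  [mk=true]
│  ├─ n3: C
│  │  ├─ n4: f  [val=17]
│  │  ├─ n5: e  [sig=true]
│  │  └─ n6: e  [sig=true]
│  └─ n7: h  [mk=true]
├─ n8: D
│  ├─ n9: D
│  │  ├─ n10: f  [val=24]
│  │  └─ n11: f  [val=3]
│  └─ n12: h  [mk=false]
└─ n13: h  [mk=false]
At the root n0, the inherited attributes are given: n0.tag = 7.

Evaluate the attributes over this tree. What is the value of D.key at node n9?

"xrkmrpxrkmn"

1. n0.tag = 7  [given at root]
2. n1.cnt = "xr"  ["xr"]
3. n1.acc = "km"  ["km"]
4. n2.mk = true  [terminal]
5. n3.live = false  [h₀.mk == false]
6. n3.fin = 15  [len(D.cnt) + 13]
7. n3.wid = 12  [12]
8. n4.val = 17  [terminal]
9. n5.sig = true  [terminal]
10. n6.sig = true  [terminal]
11. n3.val = false  [e₁.sig == false]
12. n7.mk = true  [terminal]
13. n1.key = "xrkm"  [D.cnt ++ D.acc]
14. n8.cnt = "pxrkm"  ["p" ++ D₀.key]
15. n8.acc = "xrkmr"  [D₀.key ++ "r"]
16. n9.cnt = "xrkmrpxrkm"  [D₀.acc ++ D₀.cnt]
17. n9.acc = "xrkmrn"  [D₀.acc ++ "n"]
18. n10.val = 24  [terminal]
19. n11.val = 3  [terminal]
20. n9.key = "xrkmrpxrkmn"  [D.cnt ++ "n"]
21. n12.mk = false  [terminal]
22. n8.key = "xrkmru"  [D₀.acc ++ "u"]
23. n13.mk = false  [terminal]
24. n0.fin = "yq"  ["yq"]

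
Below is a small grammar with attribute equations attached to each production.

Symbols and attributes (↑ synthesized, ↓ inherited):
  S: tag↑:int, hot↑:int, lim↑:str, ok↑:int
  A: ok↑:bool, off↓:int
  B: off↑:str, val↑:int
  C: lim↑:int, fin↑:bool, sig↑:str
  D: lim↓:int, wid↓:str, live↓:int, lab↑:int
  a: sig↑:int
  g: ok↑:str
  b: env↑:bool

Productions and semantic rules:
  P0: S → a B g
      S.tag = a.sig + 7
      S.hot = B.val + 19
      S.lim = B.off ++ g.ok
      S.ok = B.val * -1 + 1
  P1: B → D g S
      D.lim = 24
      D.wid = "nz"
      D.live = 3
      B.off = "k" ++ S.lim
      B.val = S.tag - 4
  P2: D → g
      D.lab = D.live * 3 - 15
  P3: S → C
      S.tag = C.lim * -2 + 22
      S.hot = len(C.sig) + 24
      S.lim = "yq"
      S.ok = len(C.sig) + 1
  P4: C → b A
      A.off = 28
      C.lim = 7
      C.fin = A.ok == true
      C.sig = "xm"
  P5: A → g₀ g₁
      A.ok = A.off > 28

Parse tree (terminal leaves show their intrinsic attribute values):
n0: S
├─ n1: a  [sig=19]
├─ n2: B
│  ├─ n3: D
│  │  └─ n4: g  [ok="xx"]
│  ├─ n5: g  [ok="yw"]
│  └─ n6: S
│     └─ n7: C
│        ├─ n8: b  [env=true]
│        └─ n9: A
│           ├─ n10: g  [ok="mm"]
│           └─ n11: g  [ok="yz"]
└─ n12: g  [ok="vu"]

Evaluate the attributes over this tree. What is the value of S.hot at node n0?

1. n1.sig = 19  [terminal]
2. n3.lim = 24  [24]
3. n3.wid = "nz"  ["nz"]
4. n3.live = 3  [3]
5. n4.ok = "xx"  [terminal]
6. n3.lab = -6  [D.live * 3 - 15]
7. n5.ok = "yw"  [terminal]
8. n8.env = true  [terminal]
9. n9.off = 28  [28]
10. n10.ok = "mm"  [terminal]
11. n11.ok = "yz"  [terminal]
12. n9.ok = false  [A.off > 28]
13. n7.lim = 7  [7]
14. n7.fin = false  [A.ok == true]
15. n7.sig = "xm"  ["xm"]
16. n6.tag = 8  [C.lim * -2 + 22]
17. n6.hot = 26  [len(C.sig) + 24]
18. n6.lim = "yq"  ["yq"]
19. n6.ok = 3  [len(C.sig) + 1]
20. n2.off = "kyq"  ["k" ++ S.lim]
21. n2.val = 4  [S.tag - 4]
22. n12.ok = "vu"  [terminal]
23. n0.tag = 26  [a.sig + 7]
24. n0.hot = 23  [B.val + 19]
25. n0.lim = "kyqvu"  [B.off ++ g.ok]
26. n0.ok = -3  [B.val * -1 + 1]

23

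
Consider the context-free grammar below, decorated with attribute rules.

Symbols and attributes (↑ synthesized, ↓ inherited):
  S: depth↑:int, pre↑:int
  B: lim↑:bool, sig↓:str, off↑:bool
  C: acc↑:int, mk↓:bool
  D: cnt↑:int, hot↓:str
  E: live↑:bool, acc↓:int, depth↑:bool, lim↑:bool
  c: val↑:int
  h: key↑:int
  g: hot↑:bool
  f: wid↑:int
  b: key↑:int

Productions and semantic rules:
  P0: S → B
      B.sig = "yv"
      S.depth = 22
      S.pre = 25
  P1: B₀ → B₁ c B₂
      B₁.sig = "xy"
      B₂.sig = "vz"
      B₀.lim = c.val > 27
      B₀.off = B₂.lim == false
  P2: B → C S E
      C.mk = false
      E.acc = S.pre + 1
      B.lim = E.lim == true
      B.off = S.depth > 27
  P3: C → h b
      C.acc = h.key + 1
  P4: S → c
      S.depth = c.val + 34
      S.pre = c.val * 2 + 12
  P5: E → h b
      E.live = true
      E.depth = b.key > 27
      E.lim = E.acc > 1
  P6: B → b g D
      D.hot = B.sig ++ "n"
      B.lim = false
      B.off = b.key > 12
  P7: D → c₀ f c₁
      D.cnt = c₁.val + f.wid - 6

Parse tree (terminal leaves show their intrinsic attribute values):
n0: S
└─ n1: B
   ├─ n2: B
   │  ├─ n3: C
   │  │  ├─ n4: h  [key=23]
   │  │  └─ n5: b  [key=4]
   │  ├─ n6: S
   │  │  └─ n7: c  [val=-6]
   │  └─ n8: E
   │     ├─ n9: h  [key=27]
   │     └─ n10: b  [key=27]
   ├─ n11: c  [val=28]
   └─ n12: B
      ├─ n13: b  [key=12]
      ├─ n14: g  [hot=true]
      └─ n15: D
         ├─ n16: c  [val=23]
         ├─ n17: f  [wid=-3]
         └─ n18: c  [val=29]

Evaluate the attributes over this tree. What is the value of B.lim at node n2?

false

1. n1.sig = "yv"  ["yv"]
2. n2.sig = "xy"  ["xy"]
3. n3.mk = false  [false]
4. n4.key = 23  [terminal]
5. n5.key = 4  [terminal]
6. n3.acc = 24  [h.key + 1]
7. n7.val = -6  [terminal]
8. n6.depth = 28  [c.val + 34]
9. n6.pre = 0  [c.val * 2 + 12]
10. n8.acc = 1  [S.pre + 1]
11. n9.key = 27  [terminal]
12. n10.key = 27  [terminal]
13. n8.live = true  [true]
14. n8.depth = false  [b.key > 27]
15. n8.lim = false  [E.acc > 1]
16. n2.lim = false  [E.lim == true]
17. n2.off = true  [S.depth > 27]
18. n11.val = 28  [terminal]
19. n12.sig = "vz"  ["vz"]
20. n13.key = 12  [terminal]
21. n14.hot = true  [terminal]
22. n15.hot = "vzn"  [B.sig ++ "n"]
23. n16.val = 23  [terminal]
24. n17.wid = -3  [terminal]
25. n18.val = 29  [terminal]
26. n15.cnt = 20  [c₁.val + f.wid - 6]
27. n12.lim = false  [false]
28. n12.off = false  [b.key > 12]
29. n1.lim = true  [c.val > 27]
30. n1.off = true  [B₂.lim == false]
31. n0.depth = 22  [22]
32. n0.pre = 25  [25]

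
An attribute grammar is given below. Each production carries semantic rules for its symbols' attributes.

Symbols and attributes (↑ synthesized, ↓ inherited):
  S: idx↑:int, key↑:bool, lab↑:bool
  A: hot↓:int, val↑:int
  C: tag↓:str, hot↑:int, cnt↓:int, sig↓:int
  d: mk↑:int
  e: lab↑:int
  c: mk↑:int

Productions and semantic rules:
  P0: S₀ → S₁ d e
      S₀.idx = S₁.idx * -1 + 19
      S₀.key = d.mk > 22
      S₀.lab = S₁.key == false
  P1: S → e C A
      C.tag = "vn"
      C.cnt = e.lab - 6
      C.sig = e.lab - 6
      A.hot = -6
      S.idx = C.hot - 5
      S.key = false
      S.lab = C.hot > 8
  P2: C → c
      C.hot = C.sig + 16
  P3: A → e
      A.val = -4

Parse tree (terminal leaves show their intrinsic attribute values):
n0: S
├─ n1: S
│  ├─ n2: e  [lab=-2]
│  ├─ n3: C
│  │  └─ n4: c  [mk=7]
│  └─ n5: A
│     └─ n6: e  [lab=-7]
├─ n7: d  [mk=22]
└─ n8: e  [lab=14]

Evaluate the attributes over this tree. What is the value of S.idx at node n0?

16

1. n2.lab = -2  [terminal]
2. n3.tag = "vn"  ["vn"]
3. n3.cnt = -8  [e.lab - 6]
4. n3.sig = -8  [e.lab - 6]
5. n4.mk = 7  [terminal]
6. n3.hot = 8  [C.sig + 16]
7. n5.hot = -6  [-6]
8. n6.lab = -7  [terminal]
9. n5.val = -4  [-4]
10. n1.idx = 3  [C.hot - 5]
11. n1.key = false  [false]
12. n1.lab = false  [C.hot > 8]
13. n7.mk = 22  [terminal]
14. n8.lab = 14  [terminal]
15. n0.idx = 16  [S₁.idx * -1 + 19]
16. n0.key = false  [d.mk > 22]
17. n0.lab = true  [S₁.key == false]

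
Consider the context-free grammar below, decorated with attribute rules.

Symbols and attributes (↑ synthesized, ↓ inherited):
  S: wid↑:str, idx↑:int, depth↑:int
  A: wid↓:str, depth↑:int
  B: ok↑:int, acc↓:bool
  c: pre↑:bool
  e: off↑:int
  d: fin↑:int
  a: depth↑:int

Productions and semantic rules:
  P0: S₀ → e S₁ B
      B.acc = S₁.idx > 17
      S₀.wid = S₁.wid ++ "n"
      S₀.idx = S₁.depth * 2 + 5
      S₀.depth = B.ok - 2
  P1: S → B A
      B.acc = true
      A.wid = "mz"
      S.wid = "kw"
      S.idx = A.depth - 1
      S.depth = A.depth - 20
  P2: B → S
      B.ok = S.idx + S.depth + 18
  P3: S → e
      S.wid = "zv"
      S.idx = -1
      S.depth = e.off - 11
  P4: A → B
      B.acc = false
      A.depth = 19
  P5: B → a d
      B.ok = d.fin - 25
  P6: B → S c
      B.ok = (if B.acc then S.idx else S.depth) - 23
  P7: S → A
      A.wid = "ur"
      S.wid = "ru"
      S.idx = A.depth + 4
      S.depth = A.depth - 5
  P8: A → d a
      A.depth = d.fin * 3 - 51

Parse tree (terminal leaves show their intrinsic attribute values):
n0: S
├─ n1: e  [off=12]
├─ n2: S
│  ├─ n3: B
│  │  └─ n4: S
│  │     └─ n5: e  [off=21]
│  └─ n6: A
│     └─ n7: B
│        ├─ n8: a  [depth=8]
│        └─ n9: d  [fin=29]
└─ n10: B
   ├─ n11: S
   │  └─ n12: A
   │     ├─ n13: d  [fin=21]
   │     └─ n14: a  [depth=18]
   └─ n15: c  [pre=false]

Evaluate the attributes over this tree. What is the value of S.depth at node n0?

1. n1.off = 12  [terminal]
2. n3.acc = true  [true]
3. n5.off = 21  [terminal]
4. n4.wid = "zv"  ["zv"]
5. n4.idx = -1  [-1]
6. n4.depth = 10  [e.off - 11]
7. n3.ok = 27  [S.idx + S.depth + 18]
8. n6.wid = "mz"  ["mz"]
9. n7.acc = false  [false]
10. n8.depth = 8  [terminal]
11. n9.fin = 29  [terminal]
12. n7.ok = 4  [d.fin - 25]
13. n6.depth = 19  [19]
14. n2.wid = "kw"  ["kw"]
15. n2.idx = 18  [A.depth - 1]
16. n2.depth = -1  [A.depth - 20]
17. n10.acc = true  [S₁.idx > 17]
18. n12.wid = "ur"  ["ur"]
19. n13.fin = 21  [terminal]
20. n14.depth = 18  [terminal]
21. n12.depth = 12  [d.fin * 3 - 51]
22. n11.wid = "ru"  ["ru"]
23. n11.idx = 16  [A.depth + 4]
24. n11.depth = 7  [A.depth - 5]
25. n15.pre = false  [terminal]
26. n10.ok = -7  [(if B.acc then S.idx else S.depth) - 23]
27. n0.wid = "kwn"  [S₁.wid ++ "n"]
28. n0.idx = 3  [S₁.depth * 2 + 5]
29. n0.depth = -9  [B.ok - 2]

-9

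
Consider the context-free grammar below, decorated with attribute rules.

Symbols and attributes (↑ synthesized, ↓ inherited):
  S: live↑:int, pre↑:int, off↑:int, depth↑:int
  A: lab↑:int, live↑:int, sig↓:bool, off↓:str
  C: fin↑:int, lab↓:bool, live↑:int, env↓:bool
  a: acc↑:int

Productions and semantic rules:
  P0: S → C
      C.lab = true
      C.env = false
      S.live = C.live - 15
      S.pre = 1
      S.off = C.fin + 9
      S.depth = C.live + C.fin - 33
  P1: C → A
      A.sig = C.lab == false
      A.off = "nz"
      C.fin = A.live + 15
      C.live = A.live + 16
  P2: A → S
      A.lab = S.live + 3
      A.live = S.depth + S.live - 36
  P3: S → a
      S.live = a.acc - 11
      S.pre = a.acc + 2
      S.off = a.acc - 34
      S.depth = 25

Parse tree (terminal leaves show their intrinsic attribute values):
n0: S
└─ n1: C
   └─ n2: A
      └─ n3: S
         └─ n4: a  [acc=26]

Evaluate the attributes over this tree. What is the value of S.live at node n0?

5

1. n1.lab = true  [true]
2. n1.env = false  [false]
3. n2.sig = false  [C.lab == false]
4. n2.off = "nz"  ["nz"]
5. n4.acc = 26  [terminal]
6. n3.live = 15  [a.acc - 11]
7. n3.pre = 28  [a.acc + 2]
8. n3.off = -8  [a.acc - 34]
9. n3.depth = 25  [25]
10. n2.lab = 18  [S.live + 3]
11. n2.live = 4  [S.depth + S.live - 36]
12. n1.fin = 19  [A.live + 15]
13. n1.live = 20  [A.live + 16]
14. n0.live = 5  [C.live - 15]
15. n0.pre = 1  [1]
16. n0.off = 28  [C.fin + 9]
17. n0.depth = 6  [C.live + C.fin - 33]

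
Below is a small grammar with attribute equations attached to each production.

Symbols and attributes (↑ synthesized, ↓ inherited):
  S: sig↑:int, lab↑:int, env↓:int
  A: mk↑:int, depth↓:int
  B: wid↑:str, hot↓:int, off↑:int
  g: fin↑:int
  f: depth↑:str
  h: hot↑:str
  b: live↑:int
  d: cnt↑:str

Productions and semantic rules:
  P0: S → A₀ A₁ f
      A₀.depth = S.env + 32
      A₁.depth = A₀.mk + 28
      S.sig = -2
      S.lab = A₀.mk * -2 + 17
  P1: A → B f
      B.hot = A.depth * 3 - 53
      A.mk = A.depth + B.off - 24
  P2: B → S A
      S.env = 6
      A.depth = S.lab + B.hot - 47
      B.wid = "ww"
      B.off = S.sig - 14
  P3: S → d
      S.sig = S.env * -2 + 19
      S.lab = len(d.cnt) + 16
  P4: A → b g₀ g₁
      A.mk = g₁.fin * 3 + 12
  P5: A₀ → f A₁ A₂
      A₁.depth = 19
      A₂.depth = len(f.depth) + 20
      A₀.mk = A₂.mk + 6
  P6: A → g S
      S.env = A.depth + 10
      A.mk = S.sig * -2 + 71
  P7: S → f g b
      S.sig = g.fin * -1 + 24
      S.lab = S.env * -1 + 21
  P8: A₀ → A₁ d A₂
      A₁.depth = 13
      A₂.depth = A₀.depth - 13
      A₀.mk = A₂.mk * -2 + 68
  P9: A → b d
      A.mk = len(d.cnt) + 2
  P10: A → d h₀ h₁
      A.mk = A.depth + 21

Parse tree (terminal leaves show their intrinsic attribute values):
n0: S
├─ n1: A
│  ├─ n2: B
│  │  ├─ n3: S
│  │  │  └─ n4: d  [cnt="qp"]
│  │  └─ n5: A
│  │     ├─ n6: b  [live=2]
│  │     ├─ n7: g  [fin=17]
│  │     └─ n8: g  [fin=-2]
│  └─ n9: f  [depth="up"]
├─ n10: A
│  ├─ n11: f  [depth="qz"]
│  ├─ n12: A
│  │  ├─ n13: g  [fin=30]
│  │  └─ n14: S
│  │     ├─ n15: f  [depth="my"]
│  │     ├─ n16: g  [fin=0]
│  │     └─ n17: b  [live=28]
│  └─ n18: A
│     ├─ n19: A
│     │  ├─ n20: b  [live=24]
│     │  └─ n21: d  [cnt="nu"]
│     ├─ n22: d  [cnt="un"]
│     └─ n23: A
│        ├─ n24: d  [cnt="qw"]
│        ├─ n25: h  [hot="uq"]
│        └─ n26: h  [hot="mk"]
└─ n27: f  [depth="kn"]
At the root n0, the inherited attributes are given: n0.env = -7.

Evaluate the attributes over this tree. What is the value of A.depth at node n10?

1. n0.env = -7  [given at root]
2. n1.depth = 25  [S.env + 32]
3. n2.hot = 22  [A.depth * 3 - 53]
4. n3.env = 6  [6]
5. n4.cnt = "qp"  [terminal]
6. n3.sig = 7  [S.env * -2 + 19]
7. n3.lab = 18  [len(d.cnt) + 16]
8. n5.depth = -7  [S.lab + B.hot - 47]
9. n6.live = 2  [terminal]
10. n7.fin = 17  [terminal]
11. n8.fin = -2  [terminal]
12. n5.mk = 6  [g₁.fin * 3 + 12]
13. n2.wid = "ww"  ["ww"]
14. n2.off = -7  [S.sig - 14]
15. n9.depth = "up"  [terminal]
16. n1.mk = -6  [A.depth + B.off - 24]
17. n10.depth = 22  [A₀.mk + 28]
18. n11.depth = "qz"  [terminal]
19. n12.depth = 19  [19]
20. n13.fin = 30  [terminal]
21. n14.env = 29  [A.depth + 10]
22. n15.depth = "my"  [terminal]
23. n16.fin = 0  [terminal]
24. n17.live = 28  [terminal]
25. n14.sig = 24  [g.fin * -1 + 24]
26. n14.lab = -8  [S.env * -1 + 21]
27. n12.mk = 23  [S.sig * -2 + 71]
28. n18.depth = 22  [len(f.depth) + 20]
29. n19.depth = 13  [13]
30. n20.live = 24  [terminal]
31. n21.cnt = "nu"  [terminal]
32. n19.mk = 4  [len(d.cnt) + 2]
33. n22.cnt = "un"  [terminal]
34. n23.depth = 9  [A₀.depth - 13]
35. n24.cnt = "qw"  [terminal]
36. n25.hot = "uq"  [terminal]
37. n26.hot = "mk"  [terminal]
38. n23.mk = 30  [A.depth + 21]
39. n18.mk = 8  [A₂.mk * -2 + 68]
40. n10.mk = 14  [A₂.mk + 6]
41. n27.depth = "kn"  [terminal]
42. n0.sig = -2  [-2]
43. n0.lab = 29  [A₀.mk * -2 + 17]

22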